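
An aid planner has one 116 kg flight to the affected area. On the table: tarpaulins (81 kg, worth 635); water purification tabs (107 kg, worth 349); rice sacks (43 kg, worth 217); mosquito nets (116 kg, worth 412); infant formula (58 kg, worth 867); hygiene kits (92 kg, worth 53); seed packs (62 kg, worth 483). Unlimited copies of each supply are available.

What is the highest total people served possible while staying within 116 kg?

1734

By people served per kg: infant formula 14.95, tarpaulins 7.84, seed packs 7.79, rice sacks 5.05 lead.
Taking 2×infant formula: 116 kg used, 1734 in people served.
Nothing else within 116 kg beats 1734.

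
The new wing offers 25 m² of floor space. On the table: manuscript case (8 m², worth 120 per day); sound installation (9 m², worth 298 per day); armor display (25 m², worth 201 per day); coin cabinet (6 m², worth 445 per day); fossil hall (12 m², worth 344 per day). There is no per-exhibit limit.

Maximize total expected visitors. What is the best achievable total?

4×coin cabinet uses 24 of the 25 m² and totals 1780.
No other feasible combination exceeds 1780.

1780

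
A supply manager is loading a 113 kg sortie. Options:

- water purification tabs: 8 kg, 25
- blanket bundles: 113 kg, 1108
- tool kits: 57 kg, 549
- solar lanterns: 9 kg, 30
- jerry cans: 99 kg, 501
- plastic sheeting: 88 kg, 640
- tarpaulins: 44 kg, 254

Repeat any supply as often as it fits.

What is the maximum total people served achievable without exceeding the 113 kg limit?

By people served per kg: blanket bundles 9.81, tool kits 9.63, plastic sheeting 7.27 lead.
Best packing: blanket bundles — 113 kg, 1108 total.
No other feasible combination exceeds 1108.

1108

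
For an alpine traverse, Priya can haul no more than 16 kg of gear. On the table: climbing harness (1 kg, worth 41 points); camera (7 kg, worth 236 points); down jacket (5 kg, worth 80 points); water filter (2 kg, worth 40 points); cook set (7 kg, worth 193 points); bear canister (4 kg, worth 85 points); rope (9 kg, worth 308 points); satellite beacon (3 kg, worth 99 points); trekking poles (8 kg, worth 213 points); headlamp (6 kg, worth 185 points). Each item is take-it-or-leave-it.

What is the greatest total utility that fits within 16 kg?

544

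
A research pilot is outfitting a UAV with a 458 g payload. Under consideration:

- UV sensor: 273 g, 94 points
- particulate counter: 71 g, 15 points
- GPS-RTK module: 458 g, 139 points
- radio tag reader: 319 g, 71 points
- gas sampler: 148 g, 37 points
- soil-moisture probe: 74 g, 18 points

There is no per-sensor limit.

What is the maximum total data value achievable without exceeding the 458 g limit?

139

Density check — UV sensor 0.34, GPS-RTK module 0.30, gas sampler 0.25, soil-moisture probe 0.24 are the best per g.
Filling by ratio: UV sensor + gas sampler for 131, with 37 g left unused.
Dropping UV sensor and gas sampler frees 421 g; slotting in GPS-RTK module (458 g) lifts the total to 139 at 458 g.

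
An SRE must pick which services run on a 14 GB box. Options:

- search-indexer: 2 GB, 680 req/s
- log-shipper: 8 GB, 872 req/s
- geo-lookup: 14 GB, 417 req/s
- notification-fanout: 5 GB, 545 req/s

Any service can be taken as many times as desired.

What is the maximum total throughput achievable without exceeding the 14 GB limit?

4760

Best packing: 7×search-indexer — 14 GB, 4760 total.
Every other selection either busts 14 GB or fails to beat 4760.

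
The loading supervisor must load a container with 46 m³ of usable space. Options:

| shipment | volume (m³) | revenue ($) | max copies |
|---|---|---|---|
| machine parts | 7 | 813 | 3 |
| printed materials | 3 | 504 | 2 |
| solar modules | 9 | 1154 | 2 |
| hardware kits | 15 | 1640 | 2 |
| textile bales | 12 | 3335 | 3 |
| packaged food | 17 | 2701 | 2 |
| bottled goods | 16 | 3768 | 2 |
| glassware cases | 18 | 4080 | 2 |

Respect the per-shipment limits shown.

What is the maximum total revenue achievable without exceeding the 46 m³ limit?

Ranking by ratio (revenue/m³): textile bales 277.92, bottled goods 235.50, glassware cases 226.67, printed materials 168.00.
A density-first pass picks 2×printed materials + 3×textile bales — 11013 at 42 m³.
The 12 m³ tied up in textile bales is better spent on bottled goods — total rises to 11446 (46 m³).

11446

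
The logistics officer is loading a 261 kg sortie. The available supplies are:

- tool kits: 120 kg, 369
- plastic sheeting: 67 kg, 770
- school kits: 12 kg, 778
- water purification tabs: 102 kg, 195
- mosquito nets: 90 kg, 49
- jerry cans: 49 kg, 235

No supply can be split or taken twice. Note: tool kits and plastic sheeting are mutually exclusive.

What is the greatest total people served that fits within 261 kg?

By people served per kg: school kits 64.83, plastic sheeting 11.49, jerry cans 4.80 lead.
Plastic sheeting + school kits + water purification tabs + jerry cans uses 230 of the 261 kg and totals 1978.

1978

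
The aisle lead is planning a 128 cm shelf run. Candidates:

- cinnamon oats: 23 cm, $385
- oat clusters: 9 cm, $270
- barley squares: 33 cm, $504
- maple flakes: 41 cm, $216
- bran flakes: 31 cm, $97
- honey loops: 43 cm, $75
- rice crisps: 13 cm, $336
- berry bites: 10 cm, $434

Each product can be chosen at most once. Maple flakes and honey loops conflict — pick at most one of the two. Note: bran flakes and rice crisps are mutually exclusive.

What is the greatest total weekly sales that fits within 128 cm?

1929

Taking cinnamon oats + oat clusters + barley squares + rice crisps + berry bites: 88 cm used, 1929 in weekly sales.
The closest alternative, cinnamon oats + barley squares + maple flakes + rice crisps + berry bites, reaches only 1875.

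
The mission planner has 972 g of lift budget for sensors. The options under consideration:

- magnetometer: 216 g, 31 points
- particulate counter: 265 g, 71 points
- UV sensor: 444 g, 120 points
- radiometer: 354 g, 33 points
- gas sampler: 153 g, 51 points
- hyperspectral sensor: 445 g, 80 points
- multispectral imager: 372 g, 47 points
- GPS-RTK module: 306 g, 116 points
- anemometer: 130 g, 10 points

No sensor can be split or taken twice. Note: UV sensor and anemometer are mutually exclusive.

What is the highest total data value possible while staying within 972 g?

The ratio ordering already packs tightly: UV sensor + gas sampler + GPS-RTK module, 903 g, 287.

287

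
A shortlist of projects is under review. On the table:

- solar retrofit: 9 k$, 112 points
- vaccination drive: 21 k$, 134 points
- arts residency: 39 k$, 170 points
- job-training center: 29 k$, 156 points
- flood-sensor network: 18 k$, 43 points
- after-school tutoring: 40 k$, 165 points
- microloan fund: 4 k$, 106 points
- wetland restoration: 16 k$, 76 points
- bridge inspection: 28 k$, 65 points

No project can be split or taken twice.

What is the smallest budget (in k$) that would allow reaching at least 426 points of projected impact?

50

Minimise k$ subject to total projected impact ≥ 426.
Taking solar retrofit + vaccination drive + microloan fund + wetland restoration gives 428 (≥ 426) for 50 k$.
No combination under 50 k$ hits 426.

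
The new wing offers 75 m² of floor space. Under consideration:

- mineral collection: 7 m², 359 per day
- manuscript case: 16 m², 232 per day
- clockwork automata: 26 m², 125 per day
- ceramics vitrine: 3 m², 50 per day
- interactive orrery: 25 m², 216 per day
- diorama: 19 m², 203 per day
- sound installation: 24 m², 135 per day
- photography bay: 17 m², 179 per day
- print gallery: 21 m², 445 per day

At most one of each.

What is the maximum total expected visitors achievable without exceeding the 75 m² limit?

Greedy by ratio would take mineral collection + manuscript case + ceramics vitrine + diorama + print gallery: 66 m² used, total 1289.
Replace diorama with interactive orrery: the trade gains 13 net, giving 1302 at 72 m².

1302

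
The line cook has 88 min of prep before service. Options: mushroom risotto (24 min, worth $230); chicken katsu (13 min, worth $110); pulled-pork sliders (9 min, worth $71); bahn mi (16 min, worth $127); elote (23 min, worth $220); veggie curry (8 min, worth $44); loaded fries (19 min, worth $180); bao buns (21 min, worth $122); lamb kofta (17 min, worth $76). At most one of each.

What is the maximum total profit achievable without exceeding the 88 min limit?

811

Taking mushroom risotto + chicken katsu + pulled-pork sliders + elote + loaded fries: 88 min used, 811 in profit.
Nothing else within 88 min beats 811.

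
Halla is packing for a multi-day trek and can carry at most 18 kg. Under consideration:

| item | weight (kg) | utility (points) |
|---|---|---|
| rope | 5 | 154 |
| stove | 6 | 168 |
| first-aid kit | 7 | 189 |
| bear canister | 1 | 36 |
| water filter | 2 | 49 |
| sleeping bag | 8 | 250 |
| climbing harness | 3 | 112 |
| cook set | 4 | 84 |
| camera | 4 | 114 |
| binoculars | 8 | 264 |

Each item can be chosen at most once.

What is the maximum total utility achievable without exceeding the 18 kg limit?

580

Greedy by ratio would take rope + bear canister + climbing harness + binoculars: 17 kg used, total 566.
Replace rope with stove: the trade gains 14 net, giving 580 at 18 kg.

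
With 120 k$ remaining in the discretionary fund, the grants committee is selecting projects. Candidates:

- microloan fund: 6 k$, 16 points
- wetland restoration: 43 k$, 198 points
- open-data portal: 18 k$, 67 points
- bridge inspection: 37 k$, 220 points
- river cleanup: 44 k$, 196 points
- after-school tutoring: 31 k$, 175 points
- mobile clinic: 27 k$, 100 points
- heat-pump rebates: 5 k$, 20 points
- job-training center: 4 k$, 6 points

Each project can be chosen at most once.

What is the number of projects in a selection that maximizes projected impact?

5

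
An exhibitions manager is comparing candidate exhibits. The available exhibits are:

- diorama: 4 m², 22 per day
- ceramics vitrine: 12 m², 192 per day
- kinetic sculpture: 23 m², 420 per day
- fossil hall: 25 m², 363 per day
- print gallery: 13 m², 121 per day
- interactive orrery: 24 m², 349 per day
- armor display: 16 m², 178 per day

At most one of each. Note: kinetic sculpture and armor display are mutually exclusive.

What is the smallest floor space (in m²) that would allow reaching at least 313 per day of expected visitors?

23

Need the lightest bundle worth ≥ 313.
kinetic sculpture reaches 420 using 23 m².
No combination under 23 m² hits 313.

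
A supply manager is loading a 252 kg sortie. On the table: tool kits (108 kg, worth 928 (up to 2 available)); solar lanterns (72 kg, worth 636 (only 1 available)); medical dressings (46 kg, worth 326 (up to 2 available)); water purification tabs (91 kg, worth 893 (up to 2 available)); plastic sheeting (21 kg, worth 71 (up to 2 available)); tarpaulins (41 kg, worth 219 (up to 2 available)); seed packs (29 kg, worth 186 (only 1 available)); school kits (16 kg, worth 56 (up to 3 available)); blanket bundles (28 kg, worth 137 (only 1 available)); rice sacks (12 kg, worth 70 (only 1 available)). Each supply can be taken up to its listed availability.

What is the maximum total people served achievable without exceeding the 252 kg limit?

2191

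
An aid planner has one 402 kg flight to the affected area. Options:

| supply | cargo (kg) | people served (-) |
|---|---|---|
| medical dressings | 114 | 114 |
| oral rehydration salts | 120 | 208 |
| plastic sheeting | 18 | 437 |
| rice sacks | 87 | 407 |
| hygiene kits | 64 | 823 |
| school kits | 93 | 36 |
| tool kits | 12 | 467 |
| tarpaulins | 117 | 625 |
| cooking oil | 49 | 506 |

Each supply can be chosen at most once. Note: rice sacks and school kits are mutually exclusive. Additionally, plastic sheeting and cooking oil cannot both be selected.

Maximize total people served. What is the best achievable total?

By people served per kg: tool kits 38.92, plastic sheeting 24.28, hygiene kits 12.86 lead.
Best packing: rice sacks + hygiene kits + tool kits + tarpaulins + cooking oil — 329 kg, 2828 total.
No other feasible combination exceeds 2828.

2828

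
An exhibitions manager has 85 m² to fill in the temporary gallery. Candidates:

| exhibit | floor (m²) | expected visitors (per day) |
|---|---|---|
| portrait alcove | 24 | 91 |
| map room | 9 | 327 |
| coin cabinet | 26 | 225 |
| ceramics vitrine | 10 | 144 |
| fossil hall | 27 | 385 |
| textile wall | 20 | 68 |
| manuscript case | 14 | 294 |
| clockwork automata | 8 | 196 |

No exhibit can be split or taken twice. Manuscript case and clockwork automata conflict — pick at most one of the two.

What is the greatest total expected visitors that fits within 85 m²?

1277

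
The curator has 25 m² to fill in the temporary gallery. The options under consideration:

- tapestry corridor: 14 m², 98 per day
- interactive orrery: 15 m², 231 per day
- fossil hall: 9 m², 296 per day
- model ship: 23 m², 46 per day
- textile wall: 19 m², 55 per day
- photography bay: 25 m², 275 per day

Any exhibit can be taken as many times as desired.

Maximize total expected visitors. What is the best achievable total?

2×fossil hall uses 18 of the 25 m² and totals 592.
No other feasible combination exceeds 592.

592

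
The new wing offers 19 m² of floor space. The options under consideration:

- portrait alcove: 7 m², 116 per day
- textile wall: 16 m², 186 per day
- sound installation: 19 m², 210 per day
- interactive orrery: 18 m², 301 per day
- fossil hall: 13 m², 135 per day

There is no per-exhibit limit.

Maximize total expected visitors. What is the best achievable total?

301

By expected visitors per m²: interactive orrery 16.72, portrait alcove 16.57, textile wall 11.62, sound installation 11.05 lead.
Taking interactive orrery: 18 m² used, 301 in expected visitors.
The spare 1 m² is too small for any remaining exhibit, and no exchange beats 301.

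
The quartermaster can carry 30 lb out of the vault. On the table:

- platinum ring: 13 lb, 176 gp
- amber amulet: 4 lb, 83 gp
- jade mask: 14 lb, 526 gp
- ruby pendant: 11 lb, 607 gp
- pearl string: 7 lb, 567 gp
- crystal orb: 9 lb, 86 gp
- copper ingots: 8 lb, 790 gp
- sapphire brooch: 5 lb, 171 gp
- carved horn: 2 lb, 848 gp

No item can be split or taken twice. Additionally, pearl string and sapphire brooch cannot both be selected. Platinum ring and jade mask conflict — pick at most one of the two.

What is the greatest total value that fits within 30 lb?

2812

Taking ruby pendant + pearl string + copper ingots + carved horn: 28 lb used, 2812 in value.
Nothing else feasible within 30 lb beats 2812.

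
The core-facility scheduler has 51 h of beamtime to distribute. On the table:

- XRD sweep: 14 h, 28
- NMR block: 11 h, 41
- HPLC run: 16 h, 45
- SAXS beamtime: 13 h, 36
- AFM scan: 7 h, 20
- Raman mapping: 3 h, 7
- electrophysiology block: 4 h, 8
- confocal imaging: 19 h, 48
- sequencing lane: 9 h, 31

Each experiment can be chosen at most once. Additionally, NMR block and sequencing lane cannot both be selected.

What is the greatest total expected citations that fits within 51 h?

150

Best packing: NMR block + HPLC run + SAXS beamtime + AFM scan + electrophysiology block — 51 h, 150 total.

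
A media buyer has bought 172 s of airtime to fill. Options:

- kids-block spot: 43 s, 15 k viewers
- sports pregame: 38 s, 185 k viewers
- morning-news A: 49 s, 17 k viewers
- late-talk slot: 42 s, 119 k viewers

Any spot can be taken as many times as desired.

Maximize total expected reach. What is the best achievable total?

740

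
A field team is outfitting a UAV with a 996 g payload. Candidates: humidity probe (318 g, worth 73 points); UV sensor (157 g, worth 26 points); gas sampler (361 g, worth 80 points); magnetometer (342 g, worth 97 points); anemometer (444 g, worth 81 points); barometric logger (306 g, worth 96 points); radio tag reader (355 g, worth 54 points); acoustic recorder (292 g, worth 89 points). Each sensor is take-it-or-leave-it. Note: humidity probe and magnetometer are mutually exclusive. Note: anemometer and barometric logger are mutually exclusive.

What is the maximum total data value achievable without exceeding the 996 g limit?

Ranking by ratio (data value/g): barometric logger 0.31, acoustic recorder 0.30, magnetometer 0.28, humidity probe 0.23.
The ratio ordering already packs tightly: magnetometer + barometric logger + acoustic recorder, 940 g, 282.

282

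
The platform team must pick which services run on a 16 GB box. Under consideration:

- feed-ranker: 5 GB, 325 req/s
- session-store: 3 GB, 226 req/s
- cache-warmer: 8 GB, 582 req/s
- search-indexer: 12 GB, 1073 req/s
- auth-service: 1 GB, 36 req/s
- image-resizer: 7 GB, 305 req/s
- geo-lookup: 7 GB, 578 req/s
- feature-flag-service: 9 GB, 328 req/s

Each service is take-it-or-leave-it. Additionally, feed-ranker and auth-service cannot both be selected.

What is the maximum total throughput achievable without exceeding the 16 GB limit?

Taking session-store + search-indexer + auth-service: 16 GB used, 1335 in throughput.
The closest alternative, session-store + search-indexer, reaches only 1299.

1335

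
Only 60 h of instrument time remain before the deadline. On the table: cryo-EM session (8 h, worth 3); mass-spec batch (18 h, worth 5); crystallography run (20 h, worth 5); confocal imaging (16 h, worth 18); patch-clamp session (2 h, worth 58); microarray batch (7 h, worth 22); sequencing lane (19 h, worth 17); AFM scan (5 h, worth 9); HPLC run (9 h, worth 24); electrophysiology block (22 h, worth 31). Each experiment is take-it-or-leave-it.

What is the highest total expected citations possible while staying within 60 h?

153

A density-first pass picks cryo-EM session + patch-clamp session + microarray batch + AFM scan + HPLC run + electrophysiology block — 147 at 53 h.
Replace cryo-EM session and AFM scan with confocal imaging: the trade gains 6 net, giving 153 at 56 h.
An exhaustive check of the 1024 subsets confirms 153.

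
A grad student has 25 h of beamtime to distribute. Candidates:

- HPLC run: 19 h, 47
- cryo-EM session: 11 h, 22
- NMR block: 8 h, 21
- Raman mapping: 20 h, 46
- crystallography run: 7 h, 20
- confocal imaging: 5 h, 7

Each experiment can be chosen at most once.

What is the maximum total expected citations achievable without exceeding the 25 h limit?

54

Filling by ratio: NMR block + crystallography run + confocal imaging for 48, with 5 h left unused.
The 15 h tied up in NMR block and crystallography run is better spent on HPLC run — total rises to 54 (24 h).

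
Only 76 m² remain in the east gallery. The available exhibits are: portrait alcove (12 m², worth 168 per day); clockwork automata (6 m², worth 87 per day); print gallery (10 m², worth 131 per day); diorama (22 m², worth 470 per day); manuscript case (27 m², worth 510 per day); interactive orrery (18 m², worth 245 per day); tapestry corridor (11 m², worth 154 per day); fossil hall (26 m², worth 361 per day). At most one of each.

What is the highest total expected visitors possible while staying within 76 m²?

1352

The ratio heuristic lands on portrait alcove + clockwork automata + diorama + manuscript case (1235) but leaves 9 m² idle.
Replace portrait alcove with print gallery + tapestry corridor: the trade gains 117 net, giving 1352 at 76 m².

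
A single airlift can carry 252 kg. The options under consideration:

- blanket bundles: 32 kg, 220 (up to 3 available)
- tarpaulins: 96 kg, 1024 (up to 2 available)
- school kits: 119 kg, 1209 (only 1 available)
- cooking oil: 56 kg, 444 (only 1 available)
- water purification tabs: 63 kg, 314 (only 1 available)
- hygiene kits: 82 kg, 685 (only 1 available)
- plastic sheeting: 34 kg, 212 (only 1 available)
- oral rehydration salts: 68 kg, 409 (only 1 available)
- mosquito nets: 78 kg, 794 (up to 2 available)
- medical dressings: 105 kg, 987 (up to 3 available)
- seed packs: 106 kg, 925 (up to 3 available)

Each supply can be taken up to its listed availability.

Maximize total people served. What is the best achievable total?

2612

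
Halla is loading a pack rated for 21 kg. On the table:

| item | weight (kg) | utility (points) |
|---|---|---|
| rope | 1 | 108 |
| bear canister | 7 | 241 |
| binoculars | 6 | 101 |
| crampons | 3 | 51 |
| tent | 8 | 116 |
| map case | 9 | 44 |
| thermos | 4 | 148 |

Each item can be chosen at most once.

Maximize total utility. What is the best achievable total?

Ranking by ratio (utility/kg): rope 108.00, thermos 37.00, bear canister 34.43.
Rope + bear canister + binoculars + crampons + thermos uses 21 of the 21 kg and totals 649.
Next best is rope + bear canister + tent + thermos at 613 (20 kg) — short by 36.

649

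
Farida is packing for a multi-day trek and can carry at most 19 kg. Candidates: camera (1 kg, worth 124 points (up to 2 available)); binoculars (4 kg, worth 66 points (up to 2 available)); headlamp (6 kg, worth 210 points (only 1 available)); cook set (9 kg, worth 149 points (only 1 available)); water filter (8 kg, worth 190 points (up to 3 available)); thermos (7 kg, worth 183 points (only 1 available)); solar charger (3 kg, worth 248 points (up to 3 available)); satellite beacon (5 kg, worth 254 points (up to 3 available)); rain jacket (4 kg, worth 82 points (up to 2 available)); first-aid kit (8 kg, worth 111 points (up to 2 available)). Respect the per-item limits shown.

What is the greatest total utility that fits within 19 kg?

1252

Density check — camera 124.00, solar charger 82.67, satellite beacon 50.80, headlamp 35.00 are the best per kg.
Taking the top-ratio items first gives 2×camera + 3×solar charger + satellite beacon for 1246 (16 kg).
Dropping 2×camera frees 2 kg; slotting in satellite beacon (5 kg) lifts the total to 1252 at 19 kg.
That's the maximum — no swap from here does better than 1252.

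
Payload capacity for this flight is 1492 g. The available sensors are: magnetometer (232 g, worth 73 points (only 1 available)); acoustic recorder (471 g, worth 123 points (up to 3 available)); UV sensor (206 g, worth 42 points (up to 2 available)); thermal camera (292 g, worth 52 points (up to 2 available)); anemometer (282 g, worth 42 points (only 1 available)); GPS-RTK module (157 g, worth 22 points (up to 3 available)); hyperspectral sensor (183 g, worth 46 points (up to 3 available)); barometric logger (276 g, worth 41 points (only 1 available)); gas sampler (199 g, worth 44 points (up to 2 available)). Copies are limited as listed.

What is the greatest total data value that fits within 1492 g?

384

Ranking by ratio (data value/g): magnetometer 0.31, acoustic recorder 0.26, hyperspectral sensor 0.25, gas sampler 0.22.
Taking the top-ratio sensors first gives magnetometer + 2×acoustic recorder + hyperspectral sensor for 365 (1357 g).
The 232 g tied up in magnetometer is better spent on 2×hyperspectral sensor — total rises to 384 (1491 g).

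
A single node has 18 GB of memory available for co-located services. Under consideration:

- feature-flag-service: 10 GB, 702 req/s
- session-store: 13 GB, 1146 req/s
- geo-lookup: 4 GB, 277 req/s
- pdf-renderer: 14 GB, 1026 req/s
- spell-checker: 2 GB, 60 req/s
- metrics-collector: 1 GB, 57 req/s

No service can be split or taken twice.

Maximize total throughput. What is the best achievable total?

1480

By throughput per GB: session-store 88.15, pdf-renderer 73.29, feature-flag-service 70.20, geo-lookup 69.25 lead.
Best packing: session-store + geo-lookup + metrics-collector — 18 GB, 1480 total.
Next best is session-store + geo-lookup at 1423 (17 GB) — short by 57.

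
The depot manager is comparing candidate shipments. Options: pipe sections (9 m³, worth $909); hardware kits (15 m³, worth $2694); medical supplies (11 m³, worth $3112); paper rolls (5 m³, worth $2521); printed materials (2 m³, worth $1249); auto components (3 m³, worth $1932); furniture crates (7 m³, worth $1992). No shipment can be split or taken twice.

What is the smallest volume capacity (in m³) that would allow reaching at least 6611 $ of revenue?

17

Look for the lowest-volume combination reaching 6611.
Taking paper rolls + printed materials + auto components + furniture crates gives 7694 (≥ 6611) for 17 m³.
Below 17 m³ the best achievable stays under 6611.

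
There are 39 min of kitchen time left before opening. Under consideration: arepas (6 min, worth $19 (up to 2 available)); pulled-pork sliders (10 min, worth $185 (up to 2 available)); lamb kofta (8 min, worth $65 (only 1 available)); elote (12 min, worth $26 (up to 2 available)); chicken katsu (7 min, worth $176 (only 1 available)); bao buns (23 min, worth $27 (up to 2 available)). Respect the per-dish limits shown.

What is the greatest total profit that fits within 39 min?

611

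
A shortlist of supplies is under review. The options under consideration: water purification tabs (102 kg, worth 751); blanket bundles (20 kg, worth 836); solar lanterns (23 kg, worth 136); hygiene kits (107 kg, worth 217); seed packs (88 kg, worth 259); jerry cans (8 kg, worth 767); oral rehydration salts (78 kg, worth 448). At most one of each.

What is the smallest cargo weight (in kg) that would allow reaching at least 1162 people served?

28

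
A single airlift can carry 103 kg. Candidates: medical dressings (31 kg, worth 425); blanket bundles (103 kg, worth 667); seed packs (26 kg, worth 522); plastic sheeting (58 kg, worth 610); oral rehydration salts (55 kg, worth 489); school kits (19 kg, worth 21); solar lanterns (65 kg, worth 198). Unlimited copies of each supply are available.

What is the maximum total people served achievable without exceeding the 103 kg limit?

3×seed packs + school kits uses 97 of the 103 kg and totals 1587.
No other feasible combination exceeds 1587.

1587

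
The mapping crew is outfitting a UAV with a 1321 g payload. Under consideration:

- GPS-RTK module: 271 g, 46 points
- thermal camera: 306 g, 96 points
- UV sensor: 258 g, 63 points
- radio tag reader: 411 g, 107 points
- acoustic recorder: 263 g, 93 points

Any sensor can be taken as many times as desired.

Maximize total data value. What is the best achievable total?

465

By data value per g: acoustic recorder 0.35, thermal camera 0.31, radio tag reader 0.26, UV sensor 0.24 lead.
The ratio ordering already packs tightly: 5×acoustic recorder, 1315 g, 465.
That's the maximum — no swap from here does better than 465.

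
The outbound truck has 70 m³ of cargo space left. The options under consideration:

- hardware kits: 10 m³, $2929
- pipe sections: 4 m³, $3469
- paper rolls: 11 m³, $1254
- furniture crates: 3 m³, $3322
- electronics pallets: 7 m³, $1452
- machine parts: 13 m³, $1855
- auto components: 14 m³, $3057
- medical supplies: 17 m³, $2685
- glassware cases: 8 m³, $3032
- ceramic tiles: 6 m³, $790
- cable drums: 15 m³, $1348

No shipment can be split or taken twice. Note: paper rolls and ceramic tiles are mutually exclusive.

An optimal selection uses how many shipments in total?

Best achievable revenue is 20736.
One optimal bundle: hardware kits + pipe sections + furniture crates + electronics pallets + auto components + medical supplies + glassware cases + ceramic tiles (69 m³).
All optima have 8 shipments.

8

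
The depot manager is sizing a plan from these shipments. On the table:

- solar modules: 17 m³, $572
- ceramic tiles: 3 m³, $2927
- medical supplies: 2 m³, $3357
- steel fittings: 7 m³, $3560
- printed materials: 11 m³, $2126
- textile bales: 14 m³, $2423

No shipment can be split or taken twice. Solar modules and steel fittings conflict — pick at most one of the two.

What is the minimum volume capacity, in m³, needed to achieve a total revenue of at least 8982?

Look for the lowest-volume combination reaching 8982.
ceramic tiles + medical supplies + steel fittings: 9844 revenue at 12 m³.
Any bundle with less than 12 m³ falls short of 8982.

12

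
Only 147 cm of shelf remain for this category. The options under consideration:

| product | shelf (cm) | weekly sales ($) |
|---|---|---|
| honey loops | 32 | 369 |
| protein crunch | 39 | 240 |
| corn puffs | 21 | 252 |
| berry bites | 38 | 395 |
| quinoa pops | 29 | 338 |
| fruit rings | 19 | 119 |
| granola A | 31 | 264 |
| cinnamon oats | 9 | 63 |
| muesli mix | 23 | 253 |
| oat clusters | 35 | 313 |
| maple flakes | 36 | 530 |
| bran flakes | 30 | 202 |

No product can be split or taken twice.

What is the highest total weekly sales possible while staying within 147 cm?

Filling by ratio: honey loops + corn puffs + quinoa pops + muesli mix + maple flakes for 1742, with 6 cm left unused.
Dropping honey loops frees 32 cm; slotting in berry bites (38 cm) lifts the total to 1768 at 147 cm.

1768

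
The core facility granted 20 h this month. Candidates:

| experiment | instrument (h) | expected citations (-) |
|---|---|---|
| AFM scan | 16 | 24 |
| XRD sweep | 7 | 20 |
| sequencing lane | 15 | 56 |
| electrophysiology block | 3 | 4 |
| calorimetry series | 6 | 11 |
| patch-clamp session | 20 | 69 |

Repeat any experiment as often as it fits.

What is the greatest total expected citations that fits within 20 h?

69

A density-first pass picks sequencing lane + electrophysiology block — 60 at 18 h.
Dropping sequencing lane and electrophysiology block frees 18 h; slotting in patch-clamp session (20 h) lifts the total to 69 at 20 h.
Every other selection either busts 20 h or fails to beat 69.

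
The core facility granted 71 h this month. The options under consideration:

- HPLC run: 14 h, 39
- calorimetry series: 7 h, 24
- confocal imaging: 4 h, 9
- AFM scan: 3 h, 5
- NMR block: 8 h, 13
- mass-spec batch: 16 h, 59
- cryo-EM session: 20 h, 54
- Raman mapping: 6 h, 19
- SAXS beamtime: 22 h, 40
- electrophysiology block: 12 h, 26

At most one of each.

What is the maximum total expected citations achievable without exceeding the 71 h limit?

209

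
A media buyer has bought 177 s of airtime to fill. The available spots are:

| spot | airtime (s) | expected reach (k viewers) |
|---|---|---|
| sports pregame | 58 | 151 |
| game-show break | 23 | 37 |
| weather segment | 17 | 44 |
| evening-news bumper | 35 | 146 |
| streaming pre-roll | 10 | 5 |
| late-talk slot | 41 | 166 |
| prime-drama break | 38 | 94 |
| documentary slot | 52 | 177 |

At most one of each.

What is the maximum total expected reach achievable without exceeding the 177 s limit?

Greedy by ratio would take game-show break + weather segment + evening-news bumper + late-talk slot + documentary slot: 168 s used, total 570.
Replace game-show break and weather segment with streaming pre-roll + prime-drama break: the trade gains 18 net, giving 588 at 176 s.
That's the maximum — no swap from here does better than 588.

588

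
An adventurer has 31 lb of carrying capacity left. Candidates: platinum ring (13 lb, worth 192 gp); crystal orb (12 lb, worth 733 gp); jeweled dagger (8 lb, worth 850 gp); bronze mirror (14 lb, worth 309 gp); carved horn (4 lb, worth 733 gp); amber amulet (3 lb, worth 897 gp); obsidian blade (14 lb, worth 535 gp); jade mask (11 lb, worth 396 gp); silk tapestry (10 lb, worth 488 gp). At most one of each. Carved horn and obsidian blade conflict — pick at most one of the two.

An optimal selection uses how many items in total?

4

Best achievable value is 3213.
crystal orb + jeweled dagger + carved horn + amber amulet hits 3213 at 27 lb.
Any selection reaching 3213 contains exactly 4 items.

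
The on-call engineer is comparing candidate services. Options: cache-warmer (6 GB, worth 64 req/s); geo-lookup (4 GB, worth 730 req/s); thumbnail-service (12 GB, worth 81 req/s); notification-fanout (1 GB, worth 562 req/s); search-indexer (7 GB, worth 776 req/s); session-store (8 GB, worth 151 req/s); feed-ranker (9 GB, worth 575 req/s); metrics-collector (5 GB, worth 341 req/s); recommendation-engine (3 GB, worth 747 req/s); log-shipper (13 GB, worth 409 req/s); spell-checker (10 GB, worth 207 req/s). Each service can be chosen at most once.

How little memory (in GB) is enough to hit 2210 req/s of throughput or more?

Minimise GB subject to total throughput ≥ 2210.
Taking geo-lookup + notification-fanout + metrics-collector + recommendation-engine gives 2380 (≥ 2210) for 13 GB.
Any bundle with less than 13 GB falls short of 2210.

13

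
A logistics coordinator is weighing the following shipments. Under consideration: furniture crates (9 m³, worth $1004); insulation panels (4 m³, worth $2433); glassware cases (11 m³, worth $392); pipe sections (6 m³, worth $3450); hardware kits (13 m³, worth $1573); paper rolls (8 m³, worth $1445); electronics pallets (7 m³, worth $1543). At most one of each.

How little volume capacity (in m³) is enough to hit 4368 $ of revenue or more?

10

Need the lightest bundle worth ≥ 4368.
insulation panels + pipe sections reaches 5883 using 10 m³.
Any bundle with less than 10 m³ falls short of 4368.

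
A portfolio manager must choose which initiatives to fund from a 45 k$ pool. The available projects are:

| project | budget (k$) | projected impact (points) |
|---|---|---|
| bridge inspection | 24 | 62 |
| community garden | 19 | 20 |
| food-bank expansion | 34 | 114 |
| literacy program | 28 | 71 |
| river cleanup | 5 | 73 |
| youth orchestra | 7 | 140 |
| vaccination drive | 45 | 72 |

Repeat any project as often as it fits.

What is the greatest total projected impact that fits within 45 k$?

Taking the top-ratio projects first gives 6×youth orchestra for 840 (42 k$).
Dropping youth orchestra frees 7 k$; slotting in 2×river cleanup (10 k$) lifts the total to 846 at 45 k$.
Every other selection either busts 45 k$ or fails to beat 846.

846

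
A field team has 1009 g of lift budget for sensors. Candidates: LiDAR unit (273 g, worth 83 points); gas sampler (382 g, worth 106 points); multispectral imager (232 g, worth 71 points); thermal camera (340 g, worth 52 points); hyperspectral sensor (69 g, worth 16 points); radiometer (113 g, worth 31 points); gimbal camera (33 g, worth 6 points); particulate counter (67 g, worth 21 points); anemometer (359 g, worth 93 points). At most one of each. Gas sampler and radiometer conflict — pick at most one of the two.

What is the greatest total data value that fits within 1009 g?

287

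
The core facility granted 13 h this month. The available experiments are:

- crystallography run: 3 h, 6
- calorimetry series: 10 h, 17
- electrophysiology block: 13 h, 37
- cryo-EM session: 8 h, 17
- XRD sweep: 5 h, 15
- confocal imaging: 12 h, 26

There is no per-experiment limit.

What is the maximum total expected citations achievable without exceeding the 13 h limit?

37

Density check — XRD sweep 3.00, electrophysiology block 2.85, confocal imaging 2.17 are the best per h.
Taking the top-ratio experiments first gives crystallography run + 2×XRD sweep for 36 (13 h).
Dropping crystallography run and 2×XRD sweep frees 13 h; slotting in electrophysiology block (13 h) lifts the total to 37 at 13 h.
Nothing else within 13 h beats 37.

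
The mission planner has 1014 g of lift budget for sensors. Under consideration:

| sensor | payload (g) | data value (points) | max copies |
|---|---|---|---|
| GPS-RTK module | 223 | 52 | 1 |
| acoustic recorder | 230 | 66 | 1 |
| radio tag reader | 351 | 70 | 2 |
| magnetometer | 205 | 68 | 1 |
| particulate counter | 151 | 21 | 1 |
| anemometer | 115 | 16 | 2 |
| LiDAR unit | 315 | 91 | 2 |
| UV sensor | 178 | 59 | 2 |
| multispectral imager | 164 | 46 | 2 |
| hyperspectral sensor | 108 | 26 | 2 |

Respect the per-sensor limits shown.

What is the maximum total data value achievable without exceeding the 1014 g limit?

309

A density-first pass picks magnetometer + LiDAR unit + 2×UV sensor + hyperspectral sensor — 303 at 984 g.
The 286 g tied up in UV sensor and hyperspectral sensor is better spent on LiDAR unit — total rises to 309 (1013 g).
No other feasible combination exceeds 309.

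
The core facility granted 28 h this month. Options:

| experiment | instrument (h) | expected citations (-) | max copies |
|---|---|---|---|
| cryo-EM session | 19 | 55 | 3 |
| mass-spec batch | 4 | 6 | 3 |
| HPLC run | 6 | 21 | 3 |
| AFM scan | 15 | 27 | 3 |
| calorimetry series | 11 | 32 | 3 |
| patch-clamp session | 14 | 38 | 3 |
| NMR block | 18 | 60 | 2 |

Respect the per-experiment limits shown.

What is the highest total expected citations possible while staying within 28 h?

By expected citations per h: HPLC run 3.50, NMR block 3.33, calorimetry series 2.91, cryo-EM session 2.89 lead.
Greedy by ratio would take 2×mass-spec batch + 3×HPLC run: 26 h used, total 75.
Replace mass-spec batch and 2×HPLC run with NMR block: the trade gains 12 net, giving 87 at 28 h.
Nothing else within 28 h beats 87.

87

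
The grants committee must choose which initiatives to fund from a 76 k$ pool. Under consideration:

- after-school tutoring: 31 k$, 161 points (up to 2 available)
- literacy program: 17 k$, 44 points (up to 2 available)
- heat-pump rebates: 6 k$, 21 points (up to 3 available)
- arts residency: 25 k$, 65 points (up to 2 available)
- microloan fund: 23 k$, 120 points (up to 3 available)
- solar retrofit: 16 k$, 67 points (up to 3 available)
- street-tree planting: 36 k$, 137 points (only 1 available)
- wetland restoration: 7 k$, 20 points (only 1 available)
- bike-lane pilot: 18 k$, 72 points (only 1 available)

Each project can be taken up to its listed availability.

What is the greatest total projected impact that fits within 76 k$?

The ratio ordering already packs tightly: heat-pump rebates + 3×microloan fund, 75 k$, 381.
No other feasible combination exceeds 381.

381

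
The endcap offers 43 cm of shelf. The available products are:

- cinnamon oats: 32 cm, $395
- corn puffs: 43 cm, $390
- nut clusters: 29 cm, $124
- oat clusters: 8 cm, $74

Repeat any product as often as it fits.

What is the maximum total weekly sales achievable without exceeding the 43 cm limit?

469

Taking cinnamon oats + oat clusters: 40 cm used, 469 in weekly sales.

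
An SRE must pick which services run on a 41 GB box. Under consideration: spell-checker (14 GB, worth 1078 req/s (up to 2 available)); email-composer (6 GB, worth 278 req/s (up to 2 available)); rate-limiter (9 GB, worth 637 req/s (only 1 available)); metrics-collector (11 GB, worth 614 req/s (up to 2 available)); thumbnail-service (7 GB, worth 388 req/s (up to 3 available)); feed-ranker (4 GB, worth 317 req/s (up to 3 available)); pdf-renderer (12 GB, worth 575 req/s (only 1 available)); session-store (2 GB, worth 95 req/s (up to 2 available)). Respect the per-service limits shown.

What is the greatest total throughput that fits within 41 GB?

3110

Density check — feed-ranker 79.25, spell-checker 77.00, rate-limiter 70.78 are the best per GB.
Taking the top-ratio services first gives 2×spell-checker + 3×feed-ranker for 3107 (40 GB).
Replace 2×feed-ranker with rate-limiter: the trade gains 3 net, giving 3110 at 41 GB.
No other feasible combination exceeds 3110.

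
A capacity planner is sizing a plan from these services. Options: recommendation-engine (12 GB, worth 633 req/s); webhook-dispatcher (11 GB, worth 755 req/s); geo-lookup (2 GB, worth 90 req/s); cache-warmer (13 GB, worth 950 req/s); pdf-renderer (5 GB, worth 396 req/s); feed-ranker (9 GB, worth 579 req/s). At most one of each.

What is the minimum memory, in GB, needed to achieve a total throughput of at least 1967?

29

Look for the lowest-memory combination reaching 1967.
webhook-dispatcher + cache-warmer + pdf-renderer reaches 2101 using 29 GB.
Below 29 GB the best achievable stays under 1967.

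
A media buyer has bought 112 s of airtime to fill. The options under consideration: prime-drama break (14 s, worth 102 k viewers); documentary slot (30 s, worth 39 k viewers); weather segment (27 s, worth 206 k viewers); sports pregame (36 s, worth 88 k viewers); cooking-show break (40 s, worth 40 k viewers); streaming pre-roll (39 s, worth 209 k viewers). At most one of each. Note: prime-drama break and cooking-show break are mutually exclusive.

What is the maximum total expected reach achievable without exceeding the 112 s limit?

556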